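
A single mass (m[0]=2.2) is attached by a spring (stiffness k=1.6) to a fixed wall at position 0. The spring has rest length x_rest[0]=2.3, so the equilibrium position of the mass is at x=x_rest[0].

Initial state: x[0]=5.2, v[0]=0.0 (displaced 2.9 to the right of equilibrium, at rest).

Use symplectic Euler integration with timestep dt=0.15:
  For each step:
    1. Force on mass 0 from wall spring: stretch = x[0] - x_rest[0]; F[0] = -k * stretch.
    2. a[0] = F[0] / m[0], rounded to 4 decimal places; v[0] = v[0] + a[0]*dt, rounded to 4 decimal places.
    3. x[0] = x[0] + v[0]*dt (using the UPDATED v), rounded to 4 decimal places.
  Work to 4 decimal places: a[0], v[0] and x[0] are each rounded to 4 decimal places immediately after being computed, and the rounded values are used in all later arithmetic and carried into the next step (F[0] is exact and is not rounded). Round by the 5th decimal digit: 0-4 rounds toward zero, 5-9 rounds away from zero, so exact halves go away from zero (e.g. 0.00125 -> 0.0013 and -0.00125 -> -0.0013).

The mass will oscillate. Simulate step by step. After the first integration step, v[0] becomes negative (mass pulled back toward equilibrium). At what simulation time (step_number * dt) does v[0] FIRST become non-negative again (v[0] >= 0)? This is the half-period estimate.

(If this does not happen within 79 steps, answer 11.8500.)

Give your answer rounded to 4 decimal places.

Answer: 3.7500

Derivation:
Step 0: x=[5.2000] v=[0.0000]
Step 1: x=[5.1525] v=[-0.3164]
Step 2: x=[5.0584] v=[-0.6276]
Step 3: x=[4.9191] v=[-0.9285]
Step 4: x=[4.7370] v=[-1.2142]
Step 5: x=[4.5150] v=[-1.4801]
Step 6: x=[4.2567] v=[-1.7217]
Step 7: x=[3.9664] v=[-1.9352]
Step 8: x=[3.6489] v=[-2.1170]
Step 9: x=[3.3093] v=[-2.2642]
Step 10: x=[2.9532] v=[-2.3743]
Step 11: x=[2.5864] v=[-2.4456]
Step 12: x=[2.2149] v=[-2.4768]
Step 13: x=[1.8448] v=[-2.4675]
Step 14: x=[1.4821] v=[-2.4178]
Step 15: x=[1.1328] v=[-2.3286]
Step 16: x=[0.8026] v=[-2.2013]
Step 17: x=[0.4969] v=[-2.0380]
Step 18: x=[0.2207] v=[-1.8413]
Step 19: x=[-0.0215] v=[-1.6145]
Step 20: x=[-0.2257] v=[-1.3612]
Step 21: x=[-0.3886] v=[-1.0857]
Step 22: x=[-0.5075] v=[-0.7924]
Step 23: x=[-0.5804] v=[-0.4861]
Step 24: x=[-0.6062] v=[-0.1719]
Step 25: x=[-0.5844] v=[0.1451]
First v>=0 after going negative at step 25, time=3.7500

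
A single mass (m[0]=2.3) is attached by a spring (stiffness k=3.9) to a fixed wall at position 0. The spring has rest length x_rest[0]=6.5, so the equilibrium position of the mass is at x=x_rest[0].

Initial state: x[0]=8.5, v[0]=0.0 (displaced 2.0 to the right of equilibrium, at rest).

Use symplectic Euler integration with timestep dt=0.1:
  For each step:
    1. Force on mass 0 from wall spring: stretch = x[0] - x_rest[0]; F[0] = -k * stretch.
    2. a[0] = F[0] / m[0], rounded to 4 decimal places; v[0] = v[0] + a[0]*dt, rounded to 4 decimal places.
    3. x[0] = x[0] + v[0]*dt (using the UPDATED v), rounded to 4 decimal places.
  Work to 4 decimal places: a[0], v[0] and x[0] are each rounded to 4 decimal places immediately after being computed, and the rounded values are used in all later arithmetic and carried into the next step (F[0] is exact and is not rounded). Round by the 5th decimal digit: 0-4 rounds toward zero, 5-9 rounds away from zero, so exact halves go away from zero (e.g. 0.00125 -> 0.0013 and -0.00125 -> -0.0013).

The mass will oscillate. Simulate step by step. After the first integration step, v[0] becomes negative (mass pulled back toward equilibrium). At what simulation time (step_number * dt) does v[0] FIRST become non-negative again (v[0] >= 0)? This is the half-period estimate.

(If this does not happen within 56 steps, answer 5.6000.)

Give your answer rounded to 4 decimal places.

Step 0: x=[8.5000] v=[0.0000]
Step 1: x=[8.4661] v=[-0.3391]
Step 2: x=[8.3989] v=[-0.6725]
Step 3: x=[8.2995] v=[-0.9945]
Step 4: x=[8.1695] v=[-1.2996]
Step 5: x=[8.0112] v=[-1.5827]
Step 6: x=[7.8273] v=[-1.8390]
Step 7: x=[7.6209] v=[-2.0641]
Step 8: x=[7.3955] v=[-2.2542]
Step 9: x=[7.1549] v=[-2.4061]
Step 10: x=[6.9032] v=[-2.5172]
Step 11: x=[6.6446] v=[-2.5856]
Step 12: x=[6.3836] v=[-2.6101]
Step 13: x=[6.1246] v=[-2.5904]
Step 14: x=[5.8719] v=[-2.5268]
Step 15: x=[5.6299] v=[-2.4203]
Step 16: x=[5.4026] v=[-2.2728]
Step 17: x=[5.1939] v=[-2.0867]
Step 18: x=[5.0074] v=[-1.8652]
Step 19: x=[4.8462] v=[-1.6121]
Step 20: x=[4.7130] v=[-1.3317]
Step 21: x=[4.6101] v=[-1.0287]
Step 22: x=[4.5393] v=[-0.7082]
Step 23: x=[4.5017] v=[-0.3757]
Step 24: x=[4.4980] v=[-0.0369]
Step 25: x=[4.5283] v=[0.3026]
First v>=0 after going negative at step 25, time=2.5000

Answer: 2.5000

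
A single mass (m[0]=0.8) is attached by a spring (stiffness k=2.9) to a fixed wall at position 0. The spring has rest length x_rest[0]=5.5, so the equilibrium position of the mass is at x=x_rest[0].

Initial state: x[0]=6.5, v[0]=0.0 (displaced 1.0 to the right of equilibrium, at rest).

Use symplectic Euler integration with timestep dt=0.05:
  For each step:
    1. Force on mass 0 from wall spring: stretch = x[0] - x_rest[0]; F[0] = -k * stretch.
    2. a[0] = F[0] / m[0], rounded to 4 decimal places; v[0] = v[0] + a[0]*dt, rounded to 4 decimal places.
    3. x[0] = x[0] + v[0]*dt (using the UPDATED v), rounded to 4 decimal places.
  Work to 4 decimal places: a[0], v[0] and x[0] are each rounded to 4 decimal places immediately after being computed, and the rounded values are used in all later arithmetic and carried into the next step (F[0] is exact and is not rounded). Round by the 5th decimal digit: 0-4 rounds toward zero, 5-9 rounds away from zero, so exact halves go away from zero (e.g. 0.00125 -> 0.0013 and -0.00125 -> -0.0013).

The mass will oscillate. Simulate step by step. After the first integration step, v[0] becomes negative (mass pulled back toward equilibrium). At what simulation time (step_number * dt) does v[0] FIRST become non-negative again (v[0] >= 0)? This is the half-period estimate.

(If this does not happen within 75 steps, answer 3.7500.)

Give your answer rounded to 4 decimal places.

Answer: 1.6500

Derivation:
Step 0: x=[6.5000] v=[0.0000]
Step 1: x=[6.4909] v=[-0.1813]
Step 2: x=[6.4729] v=[-0.3609]
Step 3: x=[6.4460] v=[-0.5372]
Step 4: x=[6.4106] v=[-0.7087]
Step 5: x=[6.3669] v=[-0.8737]
Step 6: x=[6.3154] v=[-1.0308]
Step 7: x=[6.2565] v=[-1.1786]
Step 8: x=[6.1907] v=[-1.3157]
Step 9: x=[6.1187] v=[-1.4409]
Step 10: x=[6.0411] v=[-1.5530]
Step 11: x=[5.9585] v=[-1.6511]
Step 12: x=[5.8718] v=[-1.7342]
Step 13: x=[5.7817] v=[-1.8016]
Step 14: x=[5.6891] v=[-1.8527]
Step 15: x=[5.5948] v=[-1.8870]
Step 16: x=[5.4996] v=[-1.9042]
Step 17: x=[5.4044] v=[-1.9041]
Step 18: x=[5.3101] v=[-1.8868]
Step 19: x=[5.2175] v=[-1.8524]
Step 20: x=[5.1274] v=[-1.8012]
Step 21: x=[5.0407] v=[-1.7337]
Step 22: x=[4.9582] v=[-1.6505]
Step 23: x=[4.8806] v=[-1.5523]
Step 24: x=[4.8086] v=[-1.4400]
Step 25: x=[4.7429] v=[-1.3147]
Step 26: x=[4.6840] v=[-1.1775]
Step 27: x=[4.6325] v=[-1.0296]
Step 28: x=[4.5889] v=[-0.8724]
Step 29: x=[4.5535] v=[-0.7073]
Step 30: x=[4.5267] v=[-0.5357]
Step 31: x=[4.5087] v=[-0.3593]
Step 32: x=[4.4997] v=[-0.1796]
Step 33: x=[4.4998] v=[0.0017]
First v>=0 after going negative at step 33, time=1.6500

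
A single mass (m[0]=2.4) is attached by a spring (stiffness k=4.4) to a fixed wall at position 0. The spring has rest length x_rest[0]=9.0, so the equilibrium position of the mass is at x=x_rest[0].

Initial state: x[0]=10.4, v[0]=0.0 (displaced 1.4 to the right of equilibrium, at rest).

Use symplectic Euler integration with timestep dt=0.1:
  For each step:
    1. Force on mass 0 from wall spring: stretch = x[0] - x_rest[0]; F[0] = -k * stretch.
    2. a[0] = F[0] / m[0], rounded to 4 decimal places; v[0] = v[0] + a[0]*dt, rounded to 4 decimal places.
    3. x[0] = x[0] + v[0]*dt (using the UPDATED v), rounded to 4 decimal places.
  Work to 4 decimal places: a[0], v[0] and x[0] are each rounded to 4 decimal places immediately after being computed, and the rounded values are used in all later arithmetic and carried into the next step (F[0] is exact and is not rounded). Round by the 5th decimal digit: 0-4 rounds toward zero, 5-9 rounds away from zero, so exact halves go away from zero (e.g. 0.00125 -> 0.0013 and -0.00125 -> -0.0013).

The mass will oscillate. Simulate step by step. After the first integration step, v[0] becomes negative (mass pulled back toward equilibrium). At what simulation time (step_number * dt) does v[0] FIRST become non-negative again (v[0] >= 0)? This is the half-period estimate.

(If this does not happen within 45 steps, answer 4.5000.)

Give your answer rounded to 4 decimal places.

Step 0: x=[10.4000] v=[0.0000]
Step 1: x=[10.3743] v=[-0.2567]
Step 2: x=[10.3234] v=[-0.5087]
Step 3: x=[10.2483] v=[-0.7513]
Step 4: x=[10.1503] v=[-0.9802]
Step 5: x=[10.0312] v=[-1.1911]
Step 6: x=[9.8932] v=[-1.3802]
Step 7: x=[9.7388] v=[-1.5440]
Step 8: x=[9.5709] v=[-1.6795]
Step 9: x=[9.3925] v=[-1.7842]
Step 10: x=[9.2069] v=[-1.8562]
Step 11: x=[9.0175] v=[-1.8941]
Step 12: x=[8.8278] v=[-1.8973]
Step 13: x=[8.6412] v=[-1.8657]
Step 14: x=[8.4612] v=[-1.7999]
Step 15: x=[8.2911] v=[-1.7011]
Step 16: x=[8.1340] v=[-1.5711]
Step 17: x=[7.9928] v=[-1.4123]
Step 18: x=[7.8700] v=[-1.2277]
Step 19: x=[7.7680] v=[-1.0205]
Step 20: x=[7.6885] v=[-0.7946]
Step 21: x=[7.6331] v=[-0.5542]
Step 22: x=[7.6027] v=[-0.3036]
Step 23: x=[7.5980] v=[-0.0474]
Step 24: x=[7.6190] v=[0.2096]
First v>=0 after going negative at step 24, time=2.4000

Answer: 2.4000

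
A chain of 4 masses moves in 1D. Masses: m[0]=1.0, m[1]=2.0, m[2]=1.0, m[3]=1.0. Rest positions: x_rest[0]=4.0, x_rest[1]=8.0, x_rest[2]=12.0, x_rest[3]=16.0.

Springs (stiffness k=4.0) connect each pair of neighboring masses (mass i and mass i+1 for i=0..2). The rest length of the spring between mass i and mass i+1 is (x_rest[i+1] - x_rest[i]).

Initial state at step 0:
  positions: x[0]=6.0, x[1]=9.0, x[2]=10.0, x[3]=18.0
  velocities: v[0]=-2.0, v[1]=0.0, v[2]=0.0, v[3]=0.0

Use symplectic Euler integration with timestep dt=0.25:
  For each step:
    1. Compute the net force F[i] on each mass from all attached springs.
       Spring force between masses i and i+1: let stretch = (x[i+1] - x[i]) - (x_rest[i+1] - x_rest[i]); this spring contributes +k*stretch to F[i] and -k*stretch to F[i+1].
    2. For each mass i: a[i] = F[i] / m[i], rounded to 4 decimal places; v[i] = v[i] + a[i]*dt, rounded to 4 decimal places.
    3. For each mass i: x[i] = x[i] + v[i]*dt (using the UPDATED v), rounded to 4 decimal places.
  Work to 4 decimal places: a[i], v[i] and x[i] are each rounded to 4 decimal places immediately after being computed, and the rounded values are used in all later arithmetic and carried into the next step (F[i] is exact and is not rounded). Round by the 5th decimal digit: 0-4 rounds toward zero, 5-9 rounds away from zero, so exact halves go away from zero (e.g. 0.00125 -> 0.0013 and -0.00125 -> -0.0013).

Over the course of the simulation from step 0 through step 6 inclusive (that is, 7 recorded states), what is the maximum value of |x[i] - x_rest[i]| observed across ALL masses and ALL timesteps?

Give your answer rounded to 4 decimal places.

Step 0: x=[6.0000 9.0000 10.0000 18.0000] v=[-2.0000 0.0000 0.0000 0.0000]
Step 1: x=[5.2500 8.7500 11.7500 17.0000] v=[-3.0000 -1.0000 7.0000 -4.0000]
Step 2: x=[4.3750 8.4375 14.0625 15.6875] v=[-3.5000 -1.2500 9.2500 -5.2500]
Step 3: x=[3.5156 8.3203 15.3750 14.9688] v=[-3.4375 -0.4688 5.2500 -2.8750]
Step 4: x=[2.8574 8.4844 14.8223 15.3516] v=[-2.6328 0.6562 -2.2109 1.5312]
Step 5: x=[2.6060 8.7373 12.8174 16.6021] v=[-1.0058 1.0117 -8.0195 5.0019]
Step 6: x=[2.8874 8.7338 10.7387 17.9064] v=[1.1255 -0.0139 -8.3149 5.2172]
Max displacement = 3.3750

Answer: 3.3750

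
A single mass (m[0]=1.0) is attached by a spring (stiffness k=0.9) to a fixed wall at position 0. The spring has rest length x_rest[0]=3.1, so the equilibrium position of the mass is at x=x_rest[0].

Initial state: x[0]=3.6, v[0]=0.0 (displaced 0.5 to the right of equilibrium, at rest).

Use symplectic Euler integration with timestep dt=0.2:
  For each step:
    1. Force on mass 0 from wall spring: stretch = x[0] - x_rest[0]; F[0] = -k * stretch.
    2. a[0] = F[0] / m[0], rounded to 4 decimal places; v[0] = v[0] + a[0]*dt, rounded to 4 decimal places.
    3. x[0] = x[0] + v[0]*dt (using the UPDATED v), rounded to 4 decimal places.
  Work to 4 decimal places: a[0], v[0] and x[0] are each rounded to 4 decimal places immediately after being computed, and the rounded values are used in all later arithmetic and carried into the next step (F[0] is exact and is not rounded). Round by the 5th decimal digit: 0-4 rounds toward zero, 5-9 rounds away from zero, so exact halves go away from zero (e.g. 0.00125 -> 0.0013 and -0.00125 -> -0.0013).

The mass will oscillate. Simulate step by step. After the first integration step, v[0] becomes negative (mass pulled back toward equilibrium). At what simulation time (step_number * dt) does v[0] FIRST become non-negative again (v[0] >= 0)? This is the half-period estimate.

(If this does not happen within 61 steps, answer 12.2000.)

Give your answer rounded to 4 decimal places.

Step 0: x=[3.6000] v=[0.0000]
Step 1: x=[3.5820] v=[-0.0900]
Step 2: x=[3.5466] v=[-0.1768]
Step 3: x=[3.4952] v=[-0.2572]
Step 4: x=[3.4295] v=[-0.3283]
Step 5: x=[3.3520] v=[-0.3876]
Step 6: x=[3.2654] v=[-0.4330]
Step 7: x=[3.1728] v=[-0.4628]
Step 8: x=[3.0776] v=[-0.4759]
Step 9: x=[2.9832] v=[-0.4719]
Step 10: x=[2.8930] v=[-0.4509]
Step 11: x=[2.8103] v=[-0.4136]
Step 12: x=[2.7380] v=[-0.3615]
Step 13: x=[2.6787] v=[-0.2963]
Step 14: x=[2.6346] v=[-0.2205]
Step 15: x=[2.6073] v=[-0.1367]
Step 16: x=[2.5977] v=[-0.0480]
Step 17: x=[2.6062] v=[0.0424]
First v>=0 after going negative at step 17, time=3.4000

Answer: 3.4000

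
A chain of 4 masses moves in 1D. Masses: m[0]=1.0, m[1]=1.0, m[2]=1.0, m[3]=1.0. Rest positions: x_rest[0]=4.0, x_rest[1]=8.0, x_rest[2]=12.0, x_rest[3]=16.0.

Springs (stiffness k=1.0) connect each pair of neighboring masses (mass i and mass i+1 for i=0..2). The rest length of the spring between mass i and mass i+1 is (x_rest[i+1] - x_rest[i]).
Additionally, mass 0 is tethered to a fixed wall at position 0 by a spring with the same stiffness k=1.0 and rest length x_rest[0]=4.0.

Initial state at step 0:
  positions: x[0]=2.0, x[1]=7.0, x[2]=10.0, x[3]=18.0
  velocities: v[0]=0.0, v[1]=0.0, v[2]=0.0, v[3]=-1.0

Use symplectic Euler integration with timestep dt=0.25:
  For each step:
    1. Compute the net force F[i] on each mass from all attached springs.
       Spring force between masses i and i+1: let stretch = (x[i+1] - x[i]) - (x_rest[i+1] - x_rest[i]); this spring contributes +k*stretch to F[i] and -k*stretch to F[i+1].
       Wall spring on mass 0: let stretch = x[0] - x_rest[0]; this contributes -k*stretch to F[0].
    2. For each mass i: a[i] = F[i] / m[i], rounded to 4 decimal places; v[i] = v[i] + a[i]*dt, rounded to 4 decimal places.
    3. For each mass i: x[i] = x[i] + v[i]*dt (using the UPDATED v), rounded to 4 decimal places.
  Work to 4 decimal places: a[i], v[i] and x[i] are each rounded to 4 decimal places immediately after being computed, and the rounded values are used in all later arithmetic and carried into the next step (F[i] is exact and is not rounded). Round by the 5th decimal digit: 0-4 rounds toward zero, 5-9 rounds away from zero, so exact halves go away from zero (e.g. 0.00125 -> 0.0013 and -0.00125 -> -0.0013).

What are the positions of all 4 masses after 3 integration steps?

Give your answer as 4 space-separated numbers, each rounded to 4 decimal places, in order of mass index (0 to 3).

Step 0: x=[2.0000 7.0000 10.0000 18.0000] v=[0.0000 0.0000 0.0000 -1.0000]
Step 1: x=[2.1875 6.8750 10.3125 17.5000] v=[0.7500 -0.5000 1.2500 -2.0000]
Step 2: x=[2.5313 6.6719 10.8594 16.8008] v=[1.3750 -0.8125 2.1875 -2.7969]
Step 3: x=[2.9756 6.4717 11.5159 15.9802] v=[1.7773 -0.8008 2.6260 -3.2823]

Answer: 2.9756 6.4717 11.5159 15.9802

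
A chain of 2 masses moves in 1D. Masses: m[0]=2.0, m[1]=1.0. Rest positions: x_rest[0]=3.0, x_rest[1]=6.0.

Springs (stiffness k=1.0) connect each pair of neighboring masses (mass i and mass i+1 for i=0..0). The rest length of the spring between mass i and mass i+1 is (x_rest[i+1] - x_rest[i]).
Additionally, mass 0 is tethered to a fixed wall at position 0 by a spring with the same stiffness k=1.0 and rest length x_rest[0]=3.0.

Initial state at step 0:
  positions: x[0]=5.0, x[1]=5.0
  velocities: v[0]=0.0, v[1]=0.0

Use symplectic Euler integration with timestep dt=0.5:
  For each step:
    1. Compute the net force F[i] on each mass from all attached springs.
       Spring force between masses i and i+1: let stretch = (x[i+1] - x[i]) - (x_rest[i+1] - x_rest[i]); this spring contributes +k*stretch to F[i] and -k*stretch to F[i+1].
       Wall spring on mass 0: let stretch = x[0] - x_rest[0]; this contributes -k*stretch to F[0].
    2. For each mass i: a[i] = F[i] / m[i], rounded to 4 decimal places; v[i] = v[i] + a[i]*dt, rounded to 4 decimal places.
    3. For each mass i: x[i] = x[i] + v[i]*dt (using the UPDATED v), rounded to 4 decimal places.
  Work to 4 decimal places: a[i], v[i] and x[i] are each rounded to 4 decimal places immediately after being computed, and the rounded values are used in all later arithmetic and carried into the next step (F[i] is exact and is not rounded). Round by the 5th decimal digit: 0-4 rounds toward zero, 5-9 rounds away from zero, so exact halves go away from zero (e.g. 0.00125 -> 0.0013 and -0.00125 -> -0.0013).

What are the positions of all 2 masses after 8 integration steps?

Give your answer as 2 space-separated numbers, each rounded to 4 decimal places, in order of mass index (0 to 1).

Answer: 3.7222 3.7397

Derivation:
Step 0: x=[5.0000 5.0000] v=[0.0000 0.0000]
Step 1: x=[4.3750 5.7500] v=[-1.2500 1.5000]
Step 2: x=[3.3750 6.9063] v=[-2.0000 2.3125]
Step 3: x=[2.3946 7.9298] v=[-1.9609 2.0469]
Step 4: x=[1.8067 8.3195] v=[-1.1758 0.7793]
Step 5: x=[1.8071 7.8310] v=[0.0008 -0.9771]
Step 6: x=[2.3346 6.5865] v=[1.0550 -2.4891]
Step 7: x=[3.1018 5.0290] v=[1.5344 -3.1151]
Step 8: x=[3.7222 3.7397] v=[1.2408 -2.5787]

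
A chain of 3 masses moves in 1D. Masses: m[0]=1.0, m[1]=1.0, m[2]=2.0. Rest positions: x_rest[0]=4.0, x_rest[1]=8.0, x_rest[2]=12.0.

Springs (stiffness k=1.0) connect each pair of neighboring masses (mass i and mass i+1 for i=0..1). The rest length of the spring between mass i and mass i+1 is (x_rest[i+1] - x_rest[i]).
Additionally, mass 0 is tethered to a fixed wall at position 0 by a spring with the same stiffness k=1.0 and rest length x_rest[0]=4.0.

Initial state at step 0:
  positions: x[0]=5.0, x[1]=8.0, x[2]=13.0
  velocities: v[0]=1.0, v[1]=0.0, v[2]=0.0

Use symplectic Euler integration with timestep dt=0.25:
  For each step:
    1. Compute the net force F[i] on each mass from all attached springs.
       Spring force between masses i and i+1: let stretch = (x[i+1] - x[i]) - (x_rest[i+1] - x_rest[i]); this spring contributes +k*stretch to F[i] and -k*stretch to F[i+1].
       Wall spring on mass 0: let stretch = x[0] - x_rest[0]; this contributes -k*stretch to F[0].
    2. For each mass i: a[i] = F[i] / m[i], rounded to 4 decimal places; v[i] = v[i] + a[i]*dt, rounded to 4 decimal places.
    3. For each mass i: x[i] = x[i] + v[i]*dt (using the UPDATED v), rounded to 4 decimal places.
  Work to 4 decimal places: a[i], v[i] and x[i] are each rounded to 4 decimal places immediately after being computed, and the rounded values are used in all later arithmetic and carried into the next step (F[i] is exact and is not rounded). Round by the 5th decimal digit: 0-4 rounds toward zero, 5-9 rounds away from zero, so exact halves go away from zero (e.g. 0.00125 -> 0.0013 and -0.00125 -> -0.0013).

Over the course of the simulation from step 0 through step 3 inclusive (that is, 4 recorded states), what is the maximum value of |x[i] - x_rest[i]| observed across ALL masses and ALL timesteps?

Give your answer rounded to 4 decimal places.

Answer: 1.1250

Derivation:
Step 0: x=[5.0000 8.0000 13.0000] v=[1.0000 0.0000 0.0000]
Step 1: x=[5.1250 8.1250 12.9688] v=[0.5000 0.5000 -0.1250]
Step 2: x=[5.1172 8.3653 12.9112] v=[-0.0313 0.9610 -0.2305]
Step 3: x=[4.9926 8.6867 12.8365] v=[-0.4986 1.2855 -0.2988]
Max displacement = 1.1250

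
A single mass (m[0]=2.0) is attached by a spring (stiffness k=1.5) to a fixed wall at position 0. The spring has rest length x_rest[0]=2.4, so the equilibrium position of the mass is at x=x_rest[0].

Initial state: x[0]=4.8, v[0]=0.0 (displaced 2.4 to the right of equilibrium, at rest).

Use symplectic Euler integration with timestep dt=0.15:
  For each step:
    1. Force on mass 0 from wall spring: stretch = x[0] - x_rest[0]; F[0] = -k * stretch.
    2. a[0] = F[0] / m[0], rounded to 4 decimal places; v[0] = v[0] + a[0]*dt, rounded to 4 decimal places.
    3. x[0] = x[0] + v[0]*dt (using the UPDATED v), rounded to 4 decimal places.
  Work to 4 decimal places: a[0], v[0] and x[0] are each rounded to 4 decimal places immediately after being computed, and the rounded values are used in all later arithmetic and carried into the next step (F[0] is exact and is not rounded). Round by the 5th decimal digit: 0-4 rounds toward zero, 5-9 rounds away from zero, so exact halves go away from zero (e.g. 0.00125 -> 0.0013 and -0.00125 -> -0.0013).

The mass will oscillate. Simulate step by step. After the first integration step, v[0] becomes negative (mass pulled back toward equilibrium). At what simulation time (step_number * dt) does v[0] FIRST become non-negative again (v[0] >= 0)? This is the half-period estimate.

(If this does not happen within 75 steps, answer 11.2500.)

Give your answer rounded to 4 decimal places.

Step 0: x=[4.8000] v=[0.0000]
Step 1: x=[4.7595] v=[-0.2700]
Step 2: x=[4.6792] v=[-0.5354]
Step 3: x=[4.5604] v=[-0.7918]
Step 4: x=[4.4052] v=[-1.0348]
Step 5: x=[4.2161] v=[-1.2604]
Step 6: x=[3.9964] v=[-1.4647]
Step 7: x=[3.7498] v=[-1.6443]
Step 8: x=[3.4804] v=[-1.7962]
Step 9: x=[3.1927] v=[-1.9177]
Step 10: x=[2.8917] v=[-2.0069]
Step 11: x=[2.5824] v=[-2.0622]
Step 12: x=[2.2700] v=[-2.0827]
Step 13: x=[1.9598] v=[-2.0681]
Step 14: x=[1.6570] v=[-2.0186]
Step 15: x=[1.3668] v=[-1.9350]
Step 16: x=[1.0940] v=[-1.8188]
Step 17: x=[0.8432] v=[-1.6719]
Step 18: x=[0.6187] v=[-1.4968]
Step 19: x=[0.4242] v=[-1.2964]
Step 20: x=[0.2631] v=[-1.0741]
Step 21: x=[0.1380] v=[-0.8337]
Step 22: x=[0.0511] v=[-0.5792]
Step 23: x=[0.0039] v=[-0.3149]
Step 24: x=[-0.0029] v=[-0.0453]
Step 25: x=[0.0309] v=[0.2250]
First v>=0 after going negative at step 25, time=3.7500

Answer: 3.7500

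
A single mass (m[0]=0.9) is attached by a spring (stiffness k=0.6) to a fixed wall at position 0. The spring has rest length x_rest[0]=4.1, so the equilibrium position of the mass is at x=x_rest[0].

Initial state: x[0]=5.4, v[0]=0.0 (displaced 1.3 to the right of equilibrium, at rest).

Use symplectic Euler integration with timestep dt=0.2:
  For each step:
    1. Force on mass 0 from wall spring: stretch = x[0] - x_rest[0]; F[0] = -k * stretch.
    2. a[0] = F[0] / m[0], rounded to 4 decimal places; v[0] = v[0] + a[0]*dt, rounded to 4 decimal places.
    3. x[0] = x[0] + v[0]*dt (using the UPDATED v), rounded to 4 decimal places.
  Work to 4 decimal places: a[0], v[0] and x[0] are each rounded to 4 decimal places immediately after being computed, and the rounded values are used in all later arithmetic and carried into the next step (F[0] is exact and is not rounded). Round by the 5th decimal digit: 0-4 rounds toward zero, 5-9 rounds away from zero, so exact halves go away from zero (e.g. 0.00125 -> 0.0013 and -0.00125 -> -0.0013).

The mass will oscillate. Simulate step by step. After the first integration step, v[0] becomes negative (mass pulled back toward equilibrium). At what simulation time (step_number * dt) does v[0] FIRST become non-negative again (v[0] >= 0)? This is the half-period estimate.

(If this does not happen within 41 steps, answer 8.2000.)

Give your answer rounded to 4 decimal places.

Answer: 4.0000

Derivation:
Step 0: x=[5.4000] v=[0.0000]
Step 1: x=[5.3653] v=[-0.1733]
Step 2: x=[5.2969] v=[-0.3420]
Step 3: x=[5.1966] v=[-0.5016]
Step 4: x=[5.0670] v=[-0.6478]
Step 5: x=[4.9117] v=[-0.7767]
Step 6: x=[4.7347] v=[-0.8849]
Step 7: x=[4.5408] v=[-0.9695]
Step 8: x=[4.3351] v=[-1.0283]
Step 9: x=[4.1232] v=[-1.0596]
Step 10: x=[3.9107] v=[-1.0627]
Step 11: x=[3.7032] v=[-1.0375]
Step 12: x=[3.5063] v=[-0.9846]
Step 13: x=[3.3252] v=[-0.9054]
Step 14: x=[3.1648] v=[-0.8021]
Step 15: x=[3.0293] v=[-0.6774]
Step 16: x=[2.9224] v=[-0.5346]
Step 17: x=[2.8469] v=[-0.3776]
Step 18: x=[2.8048] v=[-0.2105]
Step 19: x=[2.7972] v=[-0.0378]
Step 20: x=[2.8244] v=[0.1359]
First v>=0 after going negative at step 20, time=4.0000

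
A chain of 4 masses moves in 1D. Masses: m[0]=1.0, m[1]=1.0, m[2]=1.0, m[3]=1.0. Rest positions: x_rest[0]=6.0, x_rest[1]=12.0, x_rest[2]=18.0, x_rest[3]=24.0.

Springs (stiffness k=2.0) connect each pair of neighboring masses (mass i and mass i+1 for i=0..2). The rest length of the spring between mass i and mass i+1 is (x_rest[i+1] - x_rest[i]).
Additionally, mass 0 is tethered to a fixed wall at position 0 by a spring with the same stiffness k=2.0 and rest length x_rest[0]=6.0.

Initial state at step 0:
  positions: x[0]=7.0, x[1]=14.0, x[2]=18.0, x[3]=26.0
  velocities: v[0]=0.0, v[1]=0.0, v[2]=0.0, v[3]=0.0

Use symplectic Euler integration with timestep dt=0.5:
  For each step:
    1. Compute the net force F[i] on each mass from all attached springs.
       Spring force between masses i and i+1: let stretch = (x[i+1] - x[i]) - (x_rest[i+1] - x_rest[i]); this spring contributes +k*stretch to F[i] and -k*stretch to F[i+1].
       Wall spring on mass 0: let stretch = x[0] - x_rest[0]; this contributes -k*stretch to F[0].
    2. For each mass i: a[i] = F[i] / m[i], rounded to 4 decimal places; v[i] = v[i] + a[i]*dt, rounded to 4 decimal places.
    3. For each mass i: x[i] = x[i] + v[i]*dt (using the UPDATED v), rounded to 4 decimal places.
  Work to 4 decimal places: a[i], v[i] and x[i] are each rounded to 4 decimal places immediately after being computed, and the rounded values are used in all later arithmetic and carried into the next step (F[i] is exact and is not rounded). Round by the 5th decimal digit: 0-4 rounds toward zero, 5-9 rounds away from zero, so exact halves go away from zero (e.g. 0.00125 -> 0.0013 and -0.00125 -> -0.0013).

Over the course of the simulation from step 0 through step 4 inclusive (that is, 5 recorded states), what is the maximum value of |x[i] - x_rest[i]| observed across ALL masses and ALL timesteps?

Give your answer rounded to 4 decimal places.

Step 0: x=[7.0000 14.0000 18.0000 26.0000] v=[0.0000 0.0000 0.0000 0.0000]
Step 1: x=[7.0000 12.5000 20.0000 25.0000] v=[0.0000 -3.0000 4.0000 -2.0000]
Step 2: x=[6.2500 12.0000 20.7500 24.5000] v=[-1.5000 -1.0000 1.5000 -1.0000]
Step 3: x=[5.2500 13.0000 19.0000 25.1250] v=[-2.0000 2.0000 -3.5000 1.2500]
Step 4: x=[5.5000 13.1250 17.3125 25.6875] v=[0.5000 0.2500 -3.3750 1.1250]
Max displacement = 2.7500

Answer: 2.7500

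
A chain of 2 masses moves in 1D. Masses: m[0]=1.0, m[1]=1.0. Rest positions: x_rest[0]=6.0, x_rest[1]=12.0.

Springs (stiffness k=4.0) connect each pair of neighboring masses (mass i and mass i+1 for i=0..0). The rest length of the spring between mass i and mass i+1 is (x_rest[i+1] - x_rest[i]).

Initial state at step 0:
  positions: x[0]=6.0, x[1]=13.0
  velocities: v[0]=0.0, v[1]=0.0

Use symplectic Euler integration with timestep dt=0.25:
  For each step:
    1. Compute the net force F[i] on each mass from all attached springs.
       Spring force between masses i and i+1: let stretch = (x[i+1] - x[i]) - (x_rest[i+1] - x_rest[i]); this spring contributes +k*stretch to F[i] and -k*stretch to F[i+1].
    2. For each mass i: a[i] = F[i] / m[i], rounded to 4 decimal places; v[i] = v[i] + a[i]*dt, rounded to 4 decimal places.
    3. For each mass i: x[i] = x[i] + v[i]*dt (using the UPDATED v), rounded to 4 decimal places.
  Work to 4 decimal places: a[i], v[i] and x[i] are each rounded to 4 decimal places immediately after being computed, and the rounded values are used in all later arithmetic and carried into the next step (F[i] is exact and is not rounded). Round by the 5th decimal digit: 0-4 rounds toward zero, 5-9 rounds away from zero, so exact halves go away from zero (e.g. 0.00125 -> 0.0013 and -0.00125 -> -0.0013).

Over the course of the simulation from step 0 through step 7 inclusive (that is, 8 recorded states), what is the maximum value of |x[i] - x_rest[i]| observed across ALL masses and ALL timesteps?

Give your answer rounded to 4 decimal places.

Answer: 1.0313

Derivation:
Step 0: x=[6.0000 13.0000] v=[0.0000 0.0000]
Step 1: x=[6.2500 12.7500] v=[1.0000 -1.0000]
Step 2: x=[6.6250 12.3750] v=[1.5000 -1.5000]
Step 3: x=[6.9375 12.0625] v=[1.2500 -1.2500]
Step 4: x=[7.0313 11.9688] v=[0.3750 -0.3750]
Step 5: x=[6.8594 12.1407] v=[-0.6875 0.6875]
Step 6: x=[6.5079 12.4923] v=[-1.4062 1.4062]
Step 7: x=[6.1525 12.8478] v=[-1.4218 1.4218]
Max displacement = 1.0313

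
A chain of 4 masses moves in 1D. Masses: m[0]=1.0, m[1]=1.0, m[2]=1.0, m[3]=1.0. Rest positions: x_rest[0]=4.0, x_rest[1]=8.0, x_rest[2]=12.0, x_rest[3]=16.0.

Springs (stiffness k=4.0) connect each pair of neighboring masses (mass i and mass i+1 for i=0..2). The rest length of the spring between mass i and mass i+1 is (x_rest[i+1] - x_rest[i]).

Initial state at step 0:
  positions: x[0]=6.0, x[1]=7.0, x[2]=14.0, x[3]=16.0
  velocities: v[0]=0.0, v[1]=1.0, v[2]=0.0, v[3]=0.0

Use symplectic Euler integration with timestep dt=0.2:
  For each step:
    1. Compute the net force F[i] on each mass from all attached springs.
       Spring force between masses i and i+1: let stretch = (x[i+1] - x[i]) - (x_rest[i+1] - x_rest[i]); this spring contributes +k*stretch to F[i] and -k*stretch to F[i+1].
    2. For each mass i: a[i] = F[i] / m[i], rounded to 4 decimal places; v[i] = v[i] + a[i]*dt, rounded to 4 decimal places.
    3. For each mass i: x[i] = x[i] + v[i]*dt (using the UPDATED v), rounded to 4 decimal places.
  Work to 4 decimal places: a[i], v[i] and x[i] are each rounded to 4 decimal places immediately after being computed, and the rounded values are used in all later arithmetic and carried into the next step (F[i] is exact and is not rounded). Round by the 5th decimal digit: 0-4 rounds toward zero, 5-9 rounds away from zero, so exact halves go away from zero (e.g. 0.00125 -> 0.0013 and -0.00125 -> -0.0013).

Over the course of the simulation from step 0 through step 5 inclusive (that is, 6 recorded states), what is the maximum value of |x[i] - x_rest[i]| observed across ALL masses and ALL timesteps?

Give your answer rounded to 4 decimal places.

Step 0: x=[6.0000 7.0000 14.0000 16.0000] v=[0.0000 1.0000 0.0000 0.0000]
Step 1: x=[5.5200 8.1600 13.2000 16.3200] v=[-2.4000 5.8000 -4.0000 1.6000]
Step 2: x=[4.8224 9.7040 12.0928 16.7808] v=[-3.4880 7.7200 -5.5360 2.3040]
Step 3: x=[4.2659 10.8492 11.3535 17.1315] v=[-2.7827 5.7258 -3.6966 1.7536]
Step 4: x=[4.1227 11.0217 11.4580 17.1977] v=[-0.7161 0.8626 0.5224 0.3312]
Step 5: x=[4.4433 10.1602 12.4110 16.9856] v=[1.6031 -4.3076 4.7651 -1.0606]
Max displacement = 3.0217

Answer: 3.0217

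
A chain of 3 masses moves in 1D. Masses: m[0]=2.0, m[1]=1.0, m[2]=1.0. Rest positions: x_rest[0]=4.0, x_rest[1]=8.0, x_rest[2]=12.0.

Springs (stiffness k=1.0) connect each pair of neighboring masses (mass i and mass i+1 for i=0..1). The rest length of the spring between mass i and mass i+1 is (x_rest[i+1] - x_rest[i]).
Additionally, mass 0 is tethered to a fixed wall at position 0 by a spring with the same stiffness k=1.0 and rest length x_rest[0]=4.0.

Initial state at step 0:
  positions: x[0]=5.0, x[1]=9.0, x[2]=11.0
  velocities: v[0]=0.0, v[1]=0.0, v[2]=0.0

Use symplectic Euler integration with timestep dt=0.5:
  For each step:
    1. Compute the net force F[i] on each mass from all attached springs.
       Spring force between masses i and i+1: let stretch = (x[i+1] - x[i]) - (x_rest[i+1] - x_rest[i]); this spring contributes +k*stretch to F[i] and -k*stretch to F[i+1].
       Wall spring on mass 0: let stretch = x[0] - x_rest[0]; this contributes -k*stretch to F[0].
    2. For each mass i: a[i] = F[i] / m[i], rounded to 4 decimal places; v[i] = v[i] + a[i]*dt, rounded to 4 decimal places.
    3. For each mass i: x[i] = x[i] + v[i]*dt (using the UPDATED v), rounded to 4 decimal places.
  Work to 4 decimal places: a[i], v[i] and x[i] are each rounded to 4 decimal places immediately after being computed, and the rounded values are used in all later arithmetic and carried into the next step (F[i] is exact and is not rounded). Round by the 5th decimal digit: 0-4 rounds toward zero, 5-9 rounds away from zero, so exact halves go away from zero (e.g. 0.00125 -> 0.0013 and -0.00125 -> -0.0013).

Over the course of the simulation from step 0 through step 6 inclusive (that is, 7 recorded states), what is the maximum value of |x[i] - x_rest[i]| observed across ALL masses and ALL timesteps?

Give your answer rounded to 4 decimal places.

Step 0: x=[5.0000 9.0000 11.0000] v=[0.0000 0.0000 0.0000]
Step 1: x=[4.8750 8.5000 11.5000] v=[-0.2500 -1.0000 1.0000]
Step 2: x=[4.5938 7.8438 12.2500] v=[-0.5625 -1.3125 1.5000]
Step 3: x=[4.1446 7.4766 12.8985] v=[-0.8985 -0.7344 1.2969]
Step 4: x=[3.5938 7.6319 13.1915] v=[-1.1017 0.3106 0.5860]
Step 5: x=[3.0985 8.1676 13.0946] v=[-0.9906 1.0714 -0.1938]
Step 6: x=[2.8495 8.6678 12.7660] v=[-0.4980 1.0004 -0.6573]
Max displacement = 1.1915

Answer: 1.1915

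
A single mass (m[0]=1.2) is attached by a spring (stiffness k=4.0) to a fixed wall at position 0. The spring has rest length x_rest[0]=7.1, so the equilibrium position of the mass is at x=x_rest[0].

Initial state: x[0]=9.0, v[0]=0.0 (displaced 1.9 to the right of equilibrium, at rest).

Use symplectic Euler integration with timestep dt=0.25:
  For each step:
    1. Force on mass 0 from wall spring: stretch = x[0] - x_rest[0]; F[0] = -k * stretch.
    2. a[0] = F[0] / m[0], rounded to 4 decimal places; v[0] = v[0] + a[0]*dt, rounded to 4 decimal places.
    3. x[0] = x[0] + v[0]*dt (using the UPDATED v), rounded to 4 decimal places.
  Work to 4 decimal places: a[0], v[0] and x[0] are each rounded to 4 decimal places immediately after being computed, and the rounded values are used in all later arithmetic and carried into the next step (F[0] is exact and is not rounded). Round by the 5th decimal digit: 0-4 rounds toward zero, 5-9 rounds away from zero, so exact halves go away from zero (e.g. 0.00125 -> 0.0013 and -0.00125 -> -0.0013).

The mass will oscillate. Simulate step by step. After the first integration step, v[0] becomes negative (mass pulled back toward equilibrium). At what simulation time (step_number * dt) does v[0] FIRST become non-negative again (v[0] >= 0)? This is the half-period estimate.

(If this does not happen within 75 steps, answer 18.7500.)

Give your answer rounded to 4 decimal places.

Step 0: x=[9.0000] v=[0.0000]
Step 1: x=[8.6042] v=[-1.5833]
Step 2: x=[7.8950] v=[-2.8368]
Step 3: x=[7.0202] v=[-3.4993]
Step 4: x=[6.1620] v=[-3.4328]
Step 5: x=[5.4992] v=[-2.6511]
Step 6: x=[5.1699] v=[-1.3171]
Step 7: x=[5.2427] v=[0.2913]
First v>=0 after going negative at step 7, time=1.7500

Answer: 1.7500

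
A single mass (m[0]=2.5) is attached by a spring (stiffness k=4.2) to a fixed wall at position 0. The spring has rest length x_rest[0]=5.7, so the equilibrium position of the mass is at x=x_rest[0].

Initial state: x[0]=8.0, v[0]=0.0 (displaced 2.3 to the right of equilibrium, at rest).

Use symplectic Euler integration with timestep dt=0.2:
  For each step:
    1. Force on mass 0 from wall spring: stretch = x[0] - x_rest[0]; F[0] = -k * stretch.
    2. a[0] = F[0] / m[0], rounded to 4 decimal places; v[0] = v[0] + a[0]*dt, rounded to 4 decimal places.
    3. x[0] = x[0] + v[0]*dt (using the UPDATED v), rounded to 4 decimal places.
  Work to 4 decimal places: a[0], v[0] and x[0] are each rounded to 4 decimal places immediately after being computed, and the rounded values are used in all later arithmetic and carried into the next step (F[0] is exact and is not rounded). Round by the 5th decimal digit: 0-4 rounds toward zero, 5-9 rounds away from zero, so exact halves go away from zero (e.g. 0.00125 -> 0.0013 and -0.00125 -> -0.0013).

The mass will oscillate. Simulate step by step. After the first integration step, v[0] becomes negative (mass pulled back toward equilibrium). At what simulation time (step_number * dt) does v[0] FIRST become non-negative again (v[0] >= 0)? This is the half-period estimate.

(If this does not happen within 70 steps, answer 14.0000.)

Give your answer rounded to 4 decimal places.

Answer: 2.6000

Derivation:
Step 0: x=[8.0000] v=[0.0000]
Step 1: x=[7.8454] v=[-0.7728]
Step 2: x=[7.5467] v=[-1.4937]
Step 3: x=[7.1239] v=[-2.1142]
Step 4: x=[6.6054] v=[-2.5926]
Step 5: x=[6.0260] v=[-2.8968]
Step 6: x=[5.4247] v=[-3.0063]
Step 7: x=[4.8419] v=[-2.9138]
Step 8: x=[4.3168] v=[-2.6255]
Step 9: x=[3.8847] v=[-2.1607]
Step 10: x=[3.5745] v=[-1.5508]
Step 11: x=[3.4072] v=[-0.8366]
Step 12: x=[3.3940] v=[-0.0662]
Step 13: x=[3.5357] v=[0.7086]
First v>=0 after going negative at step 13, time=2.6000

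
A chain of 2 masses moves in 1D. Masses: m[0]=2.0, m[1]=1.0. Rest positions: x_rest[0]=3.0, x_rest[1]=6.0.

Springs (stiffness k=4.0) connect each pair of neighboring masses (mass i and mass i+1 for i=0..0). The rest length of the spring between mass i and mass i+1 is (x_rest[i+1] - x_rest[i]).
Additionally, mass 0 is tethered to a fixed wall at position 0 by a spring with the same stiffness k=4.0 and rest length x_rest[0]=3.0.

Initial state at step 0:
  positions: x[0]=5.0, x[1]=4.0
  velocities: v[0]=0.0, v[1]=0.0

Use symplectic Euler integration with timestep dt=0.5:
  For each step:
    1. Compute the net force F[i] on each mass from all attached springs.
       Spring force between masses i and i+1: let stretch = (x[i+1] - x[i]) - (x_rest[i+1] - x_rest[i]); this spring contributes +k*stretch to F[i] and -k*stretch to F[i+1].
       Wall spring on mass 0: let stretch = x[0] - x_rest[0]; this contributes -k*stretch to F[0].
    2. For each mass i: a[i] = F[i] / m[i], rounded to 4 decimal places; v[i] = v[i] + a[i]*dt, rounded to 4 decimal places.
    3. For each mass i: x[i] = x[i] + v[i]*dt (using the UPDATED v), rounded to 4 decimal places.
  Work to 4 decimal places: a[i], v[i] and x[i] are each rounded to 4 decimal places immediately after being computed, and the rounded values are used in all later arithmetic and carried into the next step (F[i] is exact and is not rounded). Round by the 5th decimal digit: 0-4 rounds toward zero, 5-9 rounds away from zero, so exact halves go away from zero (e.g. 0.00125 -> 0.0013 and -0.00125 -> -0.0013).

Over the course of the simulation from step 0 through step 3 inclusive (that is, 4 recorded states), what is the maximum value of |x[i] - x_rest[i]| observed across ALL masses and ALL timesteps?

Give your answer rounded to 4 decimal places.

Answer: 3.0000

Derivation:
Step 0: x=[5.0000 4.0000] v=[0.0000 0.0000]
Step 1: x=[2.0000 8.0000] v=[-6.0000 8.0000]
Step 2: x=[1.0000 9.0000] v=[-2.0000 2.0000]
Step 3: x=[3.5000 5.0000] v=[5.0000 -8.0000]
Max displacement = 3.0000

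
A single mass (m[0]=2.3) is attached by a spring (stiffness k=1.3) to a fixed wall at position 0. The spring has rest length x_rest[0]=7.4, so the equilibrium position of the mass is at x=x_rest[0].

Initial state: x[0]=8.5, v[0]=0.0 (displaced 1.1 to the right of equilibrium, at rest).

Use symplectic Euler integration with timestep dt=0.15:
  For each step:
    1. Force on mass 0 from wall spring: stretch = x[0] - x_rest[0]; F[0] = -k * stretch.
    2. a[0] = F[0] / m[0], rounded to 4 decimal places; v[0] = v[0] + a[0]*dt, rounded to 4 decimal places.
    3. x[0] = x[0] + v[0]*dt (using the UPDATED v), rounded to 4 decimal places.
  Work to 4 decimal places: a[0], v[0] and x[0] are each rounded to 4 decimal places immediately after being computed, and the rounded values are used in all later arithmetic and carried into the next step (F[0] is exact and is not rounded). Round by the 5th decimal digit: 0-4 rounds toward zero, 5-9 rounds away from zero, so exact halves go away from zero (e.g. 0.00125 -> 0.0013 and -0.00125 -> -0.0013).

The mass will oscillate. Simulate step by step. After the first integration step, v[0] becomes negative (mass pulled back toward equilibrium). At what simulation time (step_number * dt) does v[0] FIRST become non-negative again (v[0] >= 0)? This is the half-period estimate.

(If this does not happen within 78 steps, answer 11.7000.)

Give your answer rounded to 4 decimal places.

Answer: 4.2000

Derivation:
Step 0: x=[8.5000] v=[0.0000]
Step 1: x=[8.4860] v=[-0.0933]
Step 2: x=[8.4582] v=[-0.1854]
Step 3: x=[8.4169] v=[-0.2751]
Step 4: x=[8.3627] v=[-0.3613]
Step 5: x=[8.2963] v=[-0.4429]
Step 6: x=[8.2185] v=[-0.5189]
Step 7: x=[8.1303] v=[-0.5883]
Step 8: x=[8.0328] v=[-0.6502]
Step 9: x=[7.9272] v=[-0.7039]
Step 10: x=[7.8149] v=[-0.7486]
Step 11: x=[7.6973] v=[-0.7838]
Step 12: x=[7.5760] v=[-0.8090]
Step 13: x=[7.4524] v=[-0.8239]
Step 14: x=[7.3282] v=[-0.8283]
Step 15: x=[7.2049] v=[-0.8222]
Step 16: x=[7.0840] v=[-0.8057]
Step 17: x=[6.9672] v=[-0.7789]
Step 18: x=[6.8559] v=[-0.7422]
Step 19: x=[6.7515] v=[-0.6961]
Step 20: x=[6.6553] v=[-0.6411]
Step 21: x=[6.5686] v=[-0.5780]
Step 22: x=[6.4925] v=[-0.5075]
Step 23: x=[6.4279] v=[-0.4306]
Step 24: x=[6.3757] v=[-0.3482]
Step 25: x=[6.3365] v=[-0.2614]
Step 26: x=[6.3108] v=[-0.1712]
Step 27: x=[6.2990] v=[-0.0789]
Step 28: x=[6.3012] v=[0.0144]
First v>=0 after going negative at step 28, time=4.2000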